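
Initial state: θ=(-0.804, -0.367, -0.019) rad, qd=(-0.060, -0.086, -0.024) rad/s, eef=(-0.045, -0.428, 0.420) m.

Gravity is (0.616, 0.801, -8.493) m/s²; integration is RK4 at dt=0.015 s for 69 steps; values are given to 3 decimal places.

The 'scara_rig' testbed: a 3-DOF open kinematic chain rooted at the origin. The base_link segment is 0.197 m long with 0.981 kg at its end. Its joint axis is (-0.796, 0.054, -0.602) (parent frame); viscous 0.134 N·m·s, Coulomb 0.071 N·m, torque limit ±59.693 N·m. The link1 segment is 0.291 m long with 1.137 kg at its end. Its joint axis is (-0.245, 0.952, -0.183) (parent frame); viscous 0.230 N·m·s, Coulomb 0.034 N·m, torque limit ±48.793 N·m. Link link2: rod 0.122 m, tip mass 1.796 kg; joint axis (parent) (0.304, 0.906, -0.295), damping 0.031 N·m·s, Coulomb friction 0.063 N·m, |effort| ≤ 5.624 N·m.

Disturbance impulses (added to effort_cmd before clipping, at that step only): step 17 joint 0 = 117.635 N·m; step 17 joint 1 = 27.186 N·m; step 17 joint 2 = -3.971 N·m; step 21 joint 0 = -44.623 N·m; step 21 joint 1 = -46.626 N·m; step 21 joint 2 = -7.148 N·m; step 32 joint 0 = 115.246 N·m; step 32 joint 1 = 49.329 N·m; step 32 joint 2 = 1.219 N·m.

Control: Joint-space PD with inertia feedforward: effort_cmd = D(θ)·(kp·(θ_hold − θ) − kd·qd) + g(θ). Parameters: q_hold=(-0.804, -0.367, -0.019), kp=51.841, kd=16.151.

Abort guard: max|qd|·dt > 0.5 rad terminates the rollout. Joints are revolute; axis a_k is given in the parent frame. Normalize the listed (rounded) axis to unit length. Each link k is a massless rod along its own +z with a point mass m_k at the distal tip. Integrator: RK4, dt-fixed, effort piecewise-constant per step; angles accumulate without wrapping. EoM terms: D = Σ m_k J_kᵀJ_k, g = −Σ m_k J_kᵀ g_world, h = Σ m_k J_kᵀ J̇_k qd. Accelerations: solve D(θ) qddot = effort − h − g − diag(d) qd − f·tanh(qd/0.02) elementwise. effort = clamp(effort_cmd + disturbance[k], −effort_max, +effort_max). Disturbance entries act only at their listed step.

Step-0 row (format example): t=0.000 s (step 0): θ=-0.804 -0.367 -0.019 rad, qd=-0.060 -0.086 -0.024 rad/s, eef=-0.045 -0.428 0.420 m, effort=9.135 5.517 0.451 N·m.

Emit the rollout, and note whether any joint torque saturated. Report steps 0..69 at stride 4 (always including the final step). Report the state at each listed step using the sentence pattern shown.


t=0.060 s (step 4): θ=-0.806 -0.370 -0.019 rad, qd=-0.017 -0.016 -0.033 rad/s, eef=-0.045 -0.429 0.418 m, effort=8.519 5.073 0.406 N·m.
t=0.120 s (step 8): θ=-0.806 -0.371 -0.019 rad, qd=-0.001 0.006 -0.024 rad/s, eef=-0.045 -0.429 0.418 m, effort=8.285 4.899 0.386 N·m.
t=0.180 s (step 12): θ=-0.806 -0.370 -0.019 rad, qd=0.003 0.012 -0.021 rad/s, eef=-0.045 -0.429 0.418 m, effort=8.201 4.832 0.377 N·m.
t=0.240 s (step 16): θ=-0.806 -0.370 -0.019 rad, qd=0.003 0.014 -0.021 rad/s, eef=-0.045 -0.429 0.418 m, effort=8.170 4.805 0.373 N·m.
t=0.300 s (step 20): θ=-0.808 -0.270 -0.378 rad, qd=0.119 1.484 -5.239 rad/s, eef=-0.055 -0.412 0.426 m, effort=-0.240 0.520 1.237 N·m.
t=0.360 s (step 24): θ=-0.814 -0.286 -0.480 rad, qd=-0.163 -0.852 0.153 rad/s, eef=-0.068 -0.415 0.414 m, effort=11.866 10.516 2.134 N·m.
t=0.420 s (step 28): θ=-0.820 -0.319 -0.457 rad, qd=-0.055 -0.299 0.545 rad/s, eef=-0.073 -0.422 0.405 m, effort=9.682 7.164 1.439 N·m.
t=0.480 s (step 32): θ=-0.822 -0.329 -0.421 rad, qd=-0.011 -0.081 0.619 rad/s, eef=-0.072 -0.425 0.404 m, effort=59.693 48.793 2.336 N·m.
t=0.540 s (step 36): θ=-0.814 -0.221 -0.660 rad, qd=0.183 0.897 -1.243 rad/s, eef=-0.066 -0.402 0.417 m, effort=1.713 -0.534 0.920 N·m.
t=0.600 s (step 40): θ=-0.806 -0.202 -0.651 rad, qd=0.066 -0.034 0.881 rad/s, eef=-0.062 -0.396 0.425 m, effort=5.339 2.382 1.008 N·m.
t=0.660 s (step 44): θ=-0.804 -0.212 -0.588 rad, qd=-0.004 -0.255 1.141 rad/s, eef=-0.059 -0.399 0.428 m, effort=6.875 3.589 1.027 N·m.
t=0.720 s (step 48): θ=-0.805 -0.228 -0.521 rad, qd=-0.026 -0.290 1.054 rad/s, eef=-0.058 -0.403 0.428 m, effort=7.499 4.123 0.998 N·m.
t=0.780 s (step 52): θ=-0.807 -0.245 -0.463 rad, qd=-0.032 -0.261 0.875 rad/s, eef=-0.057 -0.407 0.428 m, effort=7.783 4.370 0.954 N·m.
t=0.840 s (step 56): θ=-0.809 -0.259 -0.416 rad, qd=-0.032 -0.217 0.701 rad/s, eef=-0.056 -0.411 0.426 m, effort=7.920 4.493 0.910 N·m.
t=0.900 s (step 60): θ=-0.811 -0.271 -0.379 rad, qd=-0.029 -0.176 0.557 rad/s, eef=-0.055 -0.414 0.425 m, effort=7.988 4.559 0.871 N·m.
t=0.960 s (step 64): θ=-0.813 -0.281 -0.349 rad, qd=-0.025 -0.141 0.444 rad/s, eef=-0.054 -0.416 0.424 m, effort=8.024 4.598 0.838 N·m.
t=1.020 s (step 68): θ=-0.814 -0.288 -0.325 rad, qd=-0.021 -0.113 0.356 rad/s, eef=-0.053 -0.418 0.423 m, effort=8.044 4.623 0.810 N·m.
t=1.035 s (step 69): θ=-0.814 -0.290 -0.320 rad, qd=-0.020 -0.107 0.337 rad/s, eef=-0.053 -0.418 0.423 m.
any joint saturated: yes


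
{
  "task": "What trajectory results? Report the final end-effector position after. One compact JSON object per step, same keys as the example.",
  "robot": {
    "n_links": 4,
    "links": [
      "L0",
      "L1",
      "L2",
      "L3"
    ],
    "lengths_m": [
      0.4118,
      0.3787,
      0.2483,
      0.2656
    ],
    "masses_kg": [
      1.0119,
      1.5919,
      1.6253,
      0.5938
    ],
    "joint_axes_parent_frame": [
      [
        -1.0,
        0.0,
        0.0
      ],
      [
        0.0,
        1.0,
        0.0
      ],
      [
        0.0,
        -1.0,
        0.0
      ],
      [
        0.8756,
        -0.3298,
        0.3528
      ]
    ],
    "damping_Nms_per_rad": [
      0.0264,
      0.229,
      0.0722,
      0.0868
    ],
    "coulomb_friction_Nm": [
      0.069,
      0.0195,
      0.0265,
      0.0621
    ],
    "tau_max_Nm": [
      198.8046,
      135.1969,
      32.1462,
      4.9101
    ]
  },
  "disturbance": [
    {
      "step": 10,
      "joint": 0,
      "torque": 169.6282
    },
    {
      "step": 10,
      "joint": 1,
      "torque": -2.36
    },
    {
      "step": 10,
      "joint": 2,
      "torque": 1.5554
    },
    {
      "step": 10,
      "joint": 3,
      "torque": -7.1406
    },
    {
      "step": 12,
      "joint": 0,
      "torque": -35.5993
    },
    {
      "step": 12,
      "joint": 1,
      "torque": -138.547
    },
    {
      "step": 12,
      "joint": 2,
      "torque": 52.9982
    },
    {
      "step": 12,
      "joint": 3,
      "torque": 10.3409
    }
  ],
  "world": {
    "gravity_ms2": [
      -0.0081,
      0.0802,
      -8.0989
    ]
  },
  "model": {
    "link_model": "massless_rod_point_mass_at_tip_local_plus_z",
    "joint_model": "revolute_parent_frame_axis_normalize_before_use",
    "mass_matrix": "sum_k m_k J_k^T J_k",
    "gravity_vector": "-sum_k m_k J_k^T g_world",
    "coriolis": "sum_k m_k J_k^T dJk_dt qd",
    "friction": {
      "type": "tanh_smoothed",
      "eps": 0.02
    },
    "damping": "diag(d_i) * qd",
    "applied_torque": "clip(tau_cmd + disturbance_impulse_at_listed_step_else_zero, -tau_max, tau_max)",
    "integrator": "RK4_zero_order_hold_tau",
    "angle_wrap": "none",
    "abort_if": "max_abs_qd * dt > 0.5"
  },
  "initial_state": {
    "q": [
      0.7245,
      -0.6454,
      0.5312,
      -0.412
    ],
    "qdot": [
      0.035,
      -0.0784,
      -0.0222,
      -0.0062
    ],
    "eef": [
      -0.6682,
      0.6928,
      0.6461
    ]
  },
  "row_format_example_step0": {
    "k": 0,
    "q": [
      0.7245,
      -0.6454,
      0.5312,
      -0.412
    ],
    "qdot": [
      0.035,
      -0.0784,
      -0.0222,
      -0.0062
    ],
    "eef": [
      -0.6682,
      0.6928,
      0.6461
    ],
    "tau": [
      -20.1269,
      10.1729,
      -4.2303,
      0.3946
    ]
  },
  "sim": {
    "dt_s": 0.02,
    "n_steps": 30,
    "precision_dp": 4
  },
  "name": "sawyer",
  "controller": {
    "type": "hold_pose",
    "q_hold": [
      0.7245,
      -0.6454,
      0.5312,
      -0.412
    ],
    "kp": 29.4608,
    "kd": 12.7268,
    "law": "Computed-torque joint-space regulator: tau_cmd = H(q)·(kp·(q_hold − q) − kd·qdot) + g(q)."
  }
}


{"k":1,"q":[0.7251,-0.6467,0.5309,-0.412],"qdot":[0.0257,-0.0545,-0.0077,-0.0033],"eef":[-0.6688,0.6927,0.6451],"tau":[-19.8589,9.9284,-4.1452,0.3942]}
{"k":2,"q":[0.7256,-0.6476,0.5308,-0.4121],"qdot":[0.0184,-0.0375,-0.0007,-0.0017],"eef":[-0.6693,0.6926,0.6444],"tau":[-19.6477,9.7347,-4.0748,0.3946]}
{"k":3,"q":[0.7259,-0.6483,0.5308,-0.4121],"qdot":[0.0128,-0.0254,0.0021,-0.0009],"eef":[-0.6696,0.6925,0.6438],"tau":[-19.4825,9.5818,-4.0173,0.3954]}
{"k":4,"q":[0.7261,-0.6487,0.5309,-0.4121],"qdot":[0.0085,-0.0165,0.0029,-0.0004],"eef":[-0.6699,0.6924,0.6435],"tau":[-19.3543,9.4613,-3.9711,0.3964]}
{"k":5,"q":[0.7262,-0.649,0.5309,-0.4121],"qdot":[0.0052,-0.01,0.0027,-0.0002],"eef":[-0.67,0.6924,0.6432],"tau":[-19.2555,9.3671,-3.9344,0.3973]}
{"k":6,"q":[0.7263,-0.6491,0.531,-0.4121],"qdot":[0.0028,-0.0052,0.0021,-0.0],"eef":[-0.6701,0.6923,0.6431],"tau":[-19.1796,9.2936,-3.9056,0.3981]}
{"k":7,"q":[0.7263,-0.6492,0.531,-0.4121],"qdot":[0.001,-0.0018,0.0014,0.0],"eef":[-0.6702,0.6923,0.643],"tau":[-19.1214,9.2365,-3.8831,0.3989]}
{"k":8,"q":[0.7263,-0.6492,0.531,-0.4121],"qdot":[-0.0004,0.0008,0.0008,0.0001],"eef":[-0.6702,0.6923,0.643],"tau":[-19.0769,9.1922,-3.8655,0.3995]}
{"k":9,"q":[0.7263,-0.6492,0.5311,-0.4121],"qdot":[-0.0013,0.0026,0.0002,0.0001],"eef":[-0.6701,0.6923,0.643],"tau":[-19.0428,9.1578,-3.8519,0.4]}
{"k":10,"q":[0.7263,-0.6491,0.5311,-0.4121],"qdot":[-0.002,0.0039,-0.0002,0.0001],"eef":[-0.6701,0.6923,0.6431],"tau":[150.6114,6.7711,-2.286,-4.9101]}
{"k":11,"q":[0.74,-0.649,0.529,-0.3988],"qdot":[1.3731,0.0108,-0.2035,1.3156],"eef":[-0.6713,0.6991,0.6353],"tau":[-63.4468,9.4174,-4.1169,1.847]}
{"k":12,"q":[0.7638,-0.6485,0.5256,-0.377],"qdot":[1.0109,0.033,-0.1422,0.8703],"eef":[-0.673,0.7111,0.6218],"tau":[-90.0285,-129.8948,32.1462,4.9101]}
{"k":13,"q":[0.7775,-0.6898,0.4737,-0.3843],"qdot":[0.3569,-4.1817,-5.1405,-1.4975],"eef":[-0.6819,0.7174,0.6078],"tau":[-37.6198,44.598,-13.0495,0.5348]}
{"k":14,"q":[0.7836,-0.7625,0.3829,-0.4072],"qdot":[0.2554,-3.0841,-3.9006,-0.8276],"eef":[-0.6953,0.7182,0.5938],"tau":[-33.2388,37.0639,-11.1204,0.4529]}
{"k":15,"q":[0.7878,-0.8154,0.3157,-0.4197],"qdot":[0.1655,-2.1979,-2.8009,-0.4557],"eef":[-0.7042,0.7174,0.5839],"tau":[-29.7881,31.098,-9.5372,0.423]}
{"k":16,"q":[0.7904,-0.8524,0.2686,-0.4266],"qdot":[0.0903,-1.5022,-1.9019,-0.2474],"eef":[-0.7102,0.7158,0.5771],"tau":[-27.0908,26.377,-8.2457,0.4122]}
{"k":17,"q":[0.7916,-0.877,0.2376,-0.4302],"qdot":[0.0299,-0.9674,-1.2033,-0.1239],"eef":[-0.7141,0.714,0.5728],"tau":[-24.9962,22.6448,-7.2007,0.4077]}
{"k":18,"q":[0.7918,-0.8923,0.2188,-0.4319],"qdot":[-0.0163,-0.5624,-0.6785,-0.0423],"eef":[-0.7166,0.7123,0.5704],"tau":[-23.3909,19.6972,-6.361,0.4053]}
{"k":19,"q":[0.7911,-0.9005,0.2091,-0.4322],"qdot":[-0.0512,-0.2588,-0.2888,-0.0039],"eef":[-0.7181,0.7107,0.5696],"tau":[-22.1774,17.3714,-5.69,0.4111]}
{"k":20,"q":[0.7898,-0.9034,0.2062,-0.4322],"qdot":[-0.0776,-0.0341,-0.0041,0.0011],"eef":[-0.7188,0.7093,0.5699],"tau":[-21.2502,15.5381,-5.1556,0.424]}
{"k":21,"q":[0.7881,-0.9025,0.208,-0.4321],"qdot":[-0.096,0.1209,0.1752,0.0078],"eef":[-0.7189,0.7082,0.5711],"tau":[-20.5431,14.1026,-4.7214,0.4364]}
{"k":22,"q":[0.786,-0.899,0.2127,-0.4319],"qdot":[-0.1085,0.2314,0.2972,0.0097],"eef":[-0.7184,0.7074,0.5729],"tau":[-20.0057,12.9751,-4.3784,0.4481]}
{"k":23,"q":[0.7838,-0.8936,0.2195,-0.4317],"qdot":[-0.1165,0.3092,0.3796,0.011],"eef":[-0.7175,0.7068,0.5753],"tau":[-19.5992,12.0891,-4.1101,0.4576]}
{"k":24,"q":[0.7814,-0.8869,0.2276,-0.4314],"qdot":[-0.1209,0.3624,0.4329,0.0119],"eef":[-0.7163,0.7064,0.5779],"tau":[-19.2935,11.394,-3.9019,0.4654]}
{"k":25,"q":[0.779,-0.8793,0.2366,-0.4312],"qdot":[-0.1227,0.3969,0.4653,0.0124],"eef":[-0.7148,0.706,0.5808],"tau":[-19.0652,10.8496,-3.7418,0.4715]}
{"k":26,"q":[0.7765,-0.8711,0.2461,-0.431],"qdot":[-0.1226,0.4176,0.4826,0.0126],"eef":[-0.7132,0.7058,0.5839],"tau":[-18.8963,10.4242,-3.62,0.4762]}
{"k":27,"q":[0.7741,-0.8627,0.2558,-0.4307],"qdot":[-0.121,0.4279,0.4891,0.0127],"eef":[-0.7115,0.7057,0.587],"tau":[-18.7731,10.0926,-3.5289,0.4795]}
{"k":28,"q":[0.7717,-0.8541,0.2655,-0.4305],"qdot":[-0.1184,0.4305,0.488,0.0125],"eef":[-0.7097,0.7056,0.5901],"tau":[-18.6849,9.835,-3.462,0.4818]}
{"k":29,"q":[0.7694,-0.8455,0.2752,-0.4302],"qdot":[-0.1151,0.4275,0.4818,0.0123],"eef":[-0.7079,0.7056,0.5932],"tau":[-18.6234,9.6356,-3.4144,0.4831]}
{"k":30,"q":[0.7671,-0.8371,0.2847,-0.43],"qdot":[-0.1112,0.4204,0.472,0.012],"eef":[-0.7061,0.7055,0.5962]}
{"summary": "final eef position (m): -0.7061 0.7055 0.5962"}


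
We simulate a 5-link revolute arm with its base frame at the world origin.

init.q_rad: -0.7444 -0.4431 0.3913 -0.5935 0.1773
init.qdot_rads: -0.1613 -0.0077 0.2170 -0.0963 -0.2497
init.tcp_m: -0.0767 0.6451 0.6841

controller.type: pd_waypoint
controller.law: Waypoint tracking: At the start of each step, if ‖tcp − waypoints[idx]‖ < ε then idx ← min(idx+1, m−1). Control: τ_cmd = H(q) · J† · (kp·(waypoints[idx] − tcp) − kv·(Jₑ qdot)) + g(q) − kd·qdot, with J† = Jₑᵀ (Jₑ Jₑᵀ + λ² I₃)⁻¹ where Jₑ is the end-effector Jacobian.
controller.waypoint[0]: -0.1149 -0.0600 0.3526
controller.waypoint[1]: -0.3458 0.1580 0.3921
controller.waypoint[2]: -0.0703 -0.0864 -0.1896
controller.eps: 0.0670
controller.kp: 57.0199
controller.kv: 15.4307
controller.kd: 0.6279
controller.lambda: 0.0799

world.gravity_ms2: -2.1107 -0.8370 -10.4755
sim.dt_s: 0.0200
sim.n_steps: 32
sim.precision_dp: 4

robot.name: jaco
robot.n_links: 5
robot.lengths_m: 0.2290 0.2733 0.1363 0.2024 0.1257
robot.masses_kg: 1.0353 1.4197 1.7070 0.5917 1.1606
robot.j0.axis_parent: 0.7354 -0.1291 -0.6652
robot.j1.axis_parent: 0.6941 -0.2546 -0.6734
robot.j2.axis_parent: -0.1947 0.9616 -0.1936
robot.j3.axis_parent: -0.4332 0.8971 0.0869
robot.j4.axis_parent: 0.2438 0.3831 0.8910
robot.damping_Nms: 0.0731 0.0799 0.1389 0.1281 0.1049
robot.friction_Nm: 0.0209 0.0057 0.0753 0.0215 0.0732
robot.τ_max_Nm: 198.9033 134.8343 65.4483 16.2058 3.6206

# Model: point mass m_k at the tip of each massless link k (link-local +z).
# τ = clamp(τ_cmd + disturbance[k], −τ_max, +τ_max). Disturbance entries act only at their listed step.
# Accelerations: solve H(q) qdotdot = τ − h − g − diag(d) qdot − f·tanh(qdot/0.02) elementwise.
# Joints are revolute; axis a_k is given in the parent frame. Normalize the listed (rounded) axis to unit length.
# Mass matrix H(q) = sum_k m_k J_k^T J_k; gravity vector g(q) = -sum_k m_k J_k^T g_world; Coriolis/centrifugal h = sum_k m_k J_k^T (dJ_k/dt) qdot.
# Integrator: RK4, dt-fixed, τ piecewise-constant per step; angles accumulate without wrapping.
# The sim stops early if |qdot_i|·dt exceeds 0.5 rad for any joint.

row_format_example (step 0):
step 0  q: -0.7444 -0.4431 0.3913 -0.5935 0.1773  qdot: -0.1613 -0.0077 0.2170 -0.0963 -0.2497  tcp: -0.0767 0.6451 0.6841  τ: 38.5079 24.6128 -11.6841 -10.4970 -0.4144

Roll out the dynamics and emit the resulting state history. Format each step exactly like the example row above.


step 1  q: -0.7322 -0.4668 0.4067 -0.6292 0.1968  qdot: 1.2750 -2.1138 1.4049 -3.2742 0.4135  tcp: -0.0777 0.6429 0.6825  τ: 31.4395 21.4961 -9.2838 -6.0738 -0.6826
step 2  q: -0.7049 -0.5077 0.4380 -0.6943 0.1448  qdot: 1.5176 -2.1725 1.5623 -3.4565 -2.7649  tcp: -0.0817 0.6351 0.6820  τ: 30.1226 20.2602 -7.5099 -4.7568 1.4984
step 3  q: -0.6671 -0.5678 0.4582 -0.7777 0.2672  qdot: 2.0218 -3.1972 0.8420 -4.6664 9.4650  tcp: -0.0818 0.6232 0.6834  τ: 17.6417 13.0122 -6.4933 -3.5141 -3.6206
step 4  q: -0.6375 -0.5975 0.4972 -0.8454 0.0507  qdot: 0.9320 -0.1361 2.3686 -3.7680 -15.1852  tcp: -0.0912 0.6087 0.6855  τ: 29.0171 16.8611 -2.5955 -0.8584 3.6206
step 5  q: -0.5986 -0.6467 0.5180 -0.9459 0.1734  qdot: 2.5805 -3.6758 0.1793 -5.8749 17.1688  tcp: -0.0915 0.5868 0.6923  τ: -3.0339 -0.2965 -1.0290 0.6982 -3.6206
step 6  q: -0.5572 -0.6893 0.5380 -1.0268 0.0749  qdot: 1.6431 -1.1028 1.3454 -3.2248 -16.0972  tcp: -0.0996 0.5627 0.6981  τ: 26.9912 16.2629 0.0041 0.4592 3.6206
step 7  q: -0.5165 -0.7355 0.5567 -1.1276 0.1411  qdot: 2.3366 -2.9700 0.6902 -6.1731 13.9934  tcp: -0.1026 0.5359 0.7038  τ: -5.8640 -2.3677 0.1750 2.1084 -3.6206
step 8  q: -0.4705 -0.7825 0.5729 -1.2076 0.0306  qdot: 2.2245 -1.9654 0.7204 -2.7330 -16.7827  tcp: -0.1116 0.5087 0.7068  τ: 28.1409 18.1206 0.1702 0.6421 3.6206
step 9  q: -0.4275 -0.8277 0.5939 -1.3051 0.0454  qdot: 2.1603 -2.3896 1.3523 -6.2432 11.1848  tcp: -0.1160 0.4800 0.7089  τ: -6.3524 -2.4898 0.0510 2.7901 -3.6206
step 10  q: -0.3794 -0.8757 0.6104 -1.3839 -0.0654  qdot: 2.5517 -2.4668 0.2860 -2.3914 -16.4270  tcp: -0.1246 0.4522 0.7082  τ: 29.1302 19.7670 -0.3725 0.6514 3.6206
step 11  q: -0.3349 -0.9195 0.6334 -1.4762 -0.0798  qdot: 2.0568 -1.9392 1.8712 -6.1059 9.4531  tcp: -0.1293 0.4237 0.7065  τ: -6.2830 -2.0495 -0.3428 3.2488 -3.6206
step 12  q: -0.2864 -0.9652 0.6505 -1.5520 -0.1917  qdot: 2.6543 -2.5781 -0.0413 -2.1731 -16.0202  tcp: -0.1374 0.3966 0.7024  τ: 29.4719 20.7756 -0.8056 0.8998 3.6206
step 13  q: -0.2416 -1.0053 0.6743 -1.6386 -0.2225  qdot: 2.0053 -1.5582 2.1953 -5.8137 8.4439  tcp: -0.1422 0.3691 0.6976  τ: -6.5931 -1.7815 -0.4836 3.7657 -3.6206
step 14  q: -0.1937 -1.0464 0.6906 -1.7105 -0.3356  qdot: 2.6304 -2.4418 -0.3568 -2.0283 -15.8057  tcp: -0.1497 0.3433 0.6908  τ: 28.9391 21.1341 -0.9608 1.3839 3.6206
step 15  q: -0.1497 -1.0811 0.7133 -1.7912 -0.3734  qdot: 1.9514 -1.1814 2.3456 -5.4279 8.1082  tcp: -0.1542 0.3172 0.6838  τ: -7.6491 -1.9854 -0.3331 4.3356 -3.6206
step 16  q: -0.1035 -1.1158 0.7271 -1.8588 -0.4855  qdot: 2.5225 -2.1635 -0.7041 -1.9432 -15.6794  tcp: -0.1612 0.2930 0.6752  τ: 27.3680 20.8257 -0.8915 2.0177 3.6206
step 17  q: -0.0616 -1.1434 0.7470 -1.9339 -0.5199  qdot: 1.8272 -0.7565 2.3648 -5.0115 8.5430  tcp: -0.1652 0.2684 0.6668  τ: -9.5505 -2.7809 0.0187 4.9109 -3.6206
step 18  q: -0.0186 -1.1705 0.7562 -1.9972 -0.6252  qdot: 2.3317 -1.8217 -1.1073 -1.8864 -15.4487  tcp: -0.1715 0.2461 0.6569  τ: 24.7279 19.8243 -0.6692 2.7103 3.6206
step 19  q: 0.0190 -1.1901 0.7717 -2.0668 -0.6448  qdot: 1.5860 -0.2898 2.2547 -4.5784 9.7095  tcp: -0.1747 0.2230 0.6476  τ: -12.0787 -4.0696 0.4899 5.4380 -3.6206
step 20  q: 0.0567 -1.2092 0.7745 -2.1255 -0.7358  qdot: 2.0462 -1.4819 -1.5549 -1.8222 -14.9508  tcp: -0.1802 0.2025 0.6368  τ: 21.1740 18.1506 -0.3634 3.4107 3.6206
step 21  q: 0.0878 -1.2207 0.7838 -2.1894 -0.7320  qdot: 1.2195 0.1571 1.9978 -4.1315 11.2537  tcp: -0.1826 0.1811 0.6265  τ: -14.4956 -5.3988 0.9923 5.8847 -3.6206
step 22  q: 0.1185 -1.2332 0.7775 -2.2423 -0.8086  qdot: 1.6858 -1.2305 -2.1110 -1.6815 -14.5573  tcp: -0.1873 0.1628 0.6148  τ: 17.3468 16.1460 0.0055 4.0778 3.6206
step 23  q: 0.1414 -1.2386 0.7779 -2.2998 -0.7837  qdot: 0.7693 0.5062 1.5948 -3.6873 12.6192  tcp: -0.1889 0.1432 0.6035  τ: -15.6257 -6.0136 1.4685 6.2678 -3.6206
step 24  q: 0.1636 -1.2464 0.7617 -2.3470 -0.8435  qdot: 1.2828 -1.0832 -2.6254 -1.5015 -13.9530  tcp: -0.1926 0.1272 0.5907  τ: 13.1797 13.6619 0.3298 4.6698 3.6206
step 25  q: 0.1778 -1.2483 0.7524 -2.3976 -0.8011  qdot: 0.3036 0.6750 1.0786 -3.2361 13.5479  tcp: -0.1931 0.1101 0.5783  τ: -14.5256 -5.3011 1.8622 6.5252 -3.6206
step 26  q: 0.1915 -1.2546 0.7259 -2.4384 -0.8488  qdot: 0.8983 -1.0651 -3.0904 -1.2663 -13.5158  tcp: -0.1955 0.0968 0.5646  τ: 9.6361 11.2967 0.6176 5.1317 3.6206
step 27  q: 0.1979 -1.2563 0.7074 -2.4820 -0.7978  qdot: -0.0861 0.6502 0.6026 -2.8166 13.9511  tcp: -0.1945 0.0825 0.5513  τ: -10.5547 -2.8053 2.0776 6.6867 -3.6206
step 28  q: 0.2049 -1.2636 0.6733 -2.5168 -0.8390  qdot: 0.6043 -1.1202 -3.3644 -1.0450 -13.2733  tcp: -0.1954 0.0722 0.5370  τ: 7.7295 9.7621 0.7857 5.4691 3.6206
step 29  q: 0.2062 -1.2674 0.6489 -2.5542 -0.7876  qdot: -0.3115 0.5010 0.2921 -2.4439 13.8589  tcp: -0.1930 0.0609 0.5235  τ: -4.9078 0.7776 2.0887 6.7865 -3.6206
step 30  q: 0.2093 -1.2766 0.6113 -2.5837 -0.8273  qdot: 0.4469 -1.1671 -3.4124 -0.8625 -13.1406  tcp: -0.1926 0.0533 0.5095  τ: 7.3827 9.1573 0.8316 5.6947 3.6206
step 31  q: 0.2087 -1.2824 0.5856 -2.6161 -0.7790  qdot: -0.3528 0.3477 0.2218 -2.1376 13.5821  tcp: -0.1890 0.0448 0.4965  τ: 0.1509 4.0183 1.9414 6.8346 -3.6206
step 32  q: 0.2109 -1.2930 0.5486 -2.6413 -0.8182  qdot: 0.4190 -1.1572 -3.2884 -0.7064 -12.9813  tcp: -0.1877 0.0394 0.4835


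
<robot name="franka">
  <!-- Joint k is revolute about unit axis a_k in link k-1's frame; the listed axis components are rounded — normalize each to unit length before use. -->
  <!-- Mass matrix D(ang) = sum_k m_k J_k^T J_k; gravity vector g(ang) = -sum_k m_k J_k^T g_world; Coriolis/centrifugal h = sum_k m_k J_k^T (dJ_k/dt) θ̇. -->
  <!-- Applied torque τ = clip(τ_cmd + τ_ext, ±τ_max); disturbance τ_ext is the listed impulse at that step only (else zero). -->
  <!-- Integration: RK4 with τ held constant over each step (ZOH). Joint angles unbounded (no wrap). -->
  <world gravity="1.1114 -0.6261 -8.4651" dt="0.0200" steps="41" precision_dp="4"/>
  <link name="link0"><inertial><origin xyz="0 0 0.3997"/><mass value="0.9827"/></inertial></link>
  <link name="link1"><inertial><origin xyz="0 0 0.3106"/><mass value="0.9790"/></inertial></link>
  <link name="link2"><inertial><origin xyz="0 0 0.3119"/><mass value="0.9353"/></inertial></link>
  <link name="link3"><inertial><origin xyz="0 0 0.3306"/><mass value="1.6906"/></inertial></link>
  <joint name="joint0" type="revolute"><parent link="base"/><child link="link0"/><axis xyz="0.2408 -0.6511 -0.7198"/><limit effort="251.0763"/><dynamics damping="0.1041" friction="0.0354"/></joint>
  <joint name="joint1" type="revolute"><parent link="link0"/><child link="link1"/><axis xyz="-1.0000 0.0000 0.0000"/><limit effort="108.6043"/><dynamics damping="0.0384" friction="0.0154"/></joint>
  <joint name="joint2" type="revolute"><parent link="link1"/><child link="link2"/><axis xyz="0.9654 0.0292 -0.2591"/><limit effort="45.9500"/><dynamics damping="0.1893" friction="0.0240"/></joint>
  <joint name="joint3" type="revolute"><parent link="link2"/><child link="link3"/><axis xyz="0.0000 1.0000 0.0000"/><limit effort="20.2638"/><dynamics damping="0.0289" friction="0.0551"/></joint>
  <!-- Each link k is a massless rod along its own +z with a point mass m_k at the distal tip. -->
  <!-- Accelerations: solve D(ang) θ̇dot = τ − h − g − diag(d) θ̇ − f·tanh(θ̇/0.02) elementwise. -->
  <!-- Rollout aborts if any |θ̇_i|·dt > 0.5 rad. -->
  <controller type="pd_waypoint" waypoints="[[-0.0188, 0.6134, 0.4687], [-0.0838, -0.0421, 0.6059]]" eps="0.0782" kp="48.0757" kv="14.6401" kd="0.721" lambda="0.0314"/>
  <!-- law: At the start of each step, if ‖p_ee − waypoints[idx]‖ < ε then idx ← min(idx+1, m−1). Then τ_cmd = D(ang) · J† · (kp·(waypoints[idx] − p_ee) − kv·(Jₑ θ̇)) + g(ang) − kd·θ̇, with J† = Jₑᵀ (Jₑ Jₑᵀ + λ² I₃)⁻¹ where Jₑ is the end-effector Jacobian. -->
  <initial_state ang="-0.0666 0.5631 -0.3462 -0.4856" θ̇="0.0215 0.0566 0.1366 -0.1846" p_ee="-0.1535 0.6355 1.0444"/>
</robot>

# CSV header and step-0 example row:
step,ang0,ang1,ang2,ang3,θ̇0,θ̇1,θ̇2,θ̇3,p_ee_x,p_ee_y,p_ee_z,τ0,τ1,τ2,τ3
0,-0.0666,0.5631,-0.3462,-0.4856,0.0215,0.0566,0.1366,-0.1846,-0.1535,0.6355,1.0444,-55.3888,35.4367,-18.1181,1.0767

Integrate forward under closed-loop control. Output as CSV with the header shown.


step,ang0,ang1,ang2,ang3,θ̇0,θ̇1,θ̇2,θ̇3,p_ee_x,p_ee_y,p_ee_z,τ0,τ1,τ2,τ3
1,-0.1059,0.5460,-0.3743,-0.5095,-3.9238,-1.7571,-2.9719,-2.1401,-0.1533,0.6351,1.0397,-37.4872,24.1240,-8.7730,2.3677
2,-0.2072,0.5077,-0.4417,-0.5627,-6.1926,-2.1370,-3.9006,-3.0942,-0.1503,0.6349,1.0272,-23.1639,17.2975,-4.1512,2.5532
3,-0.3430,0.4665,-0.5212,-0.6270,-7.4029,-2.0402,-4.1645,-3.2724,-0.1442,0.6344,1.0102,-11.5557,12.6847,-1.7687,2.0568
4,-0.4963,0.4286,-0.6038,-0.6902,-7.9584,-1.7893,-4.1484,-3.0237,-0.1351,0.6338,0.9907,-3.3324,9.9387,-0.7961,1.3950
5,-0.6572,0.3959,-0.6849,-0.7466,-8.1555,-1.5162,-3.9963,-2.6228,-0.1241,0.6336,0.9699,1.9472,8.7152,-0.6857,0.8616
6,-0.8204,0.3682,-0.7625,-0.7950,-8.1729,-1.2664,-3.7808,-2.2224,-0.1121,0.6342,0.9485,5.1966,8.5058,-1.0191,0.5576
7,-0.9830,0.3451,-0.8357,-0.8359,-8.1019,-1.0515,-3.5466,-1.8809,-0.0997,0.6357,0.9269,7.2124,8.8663,-1.5192,0.4812
8,-1.1438,0.3260,-0.9044,-0.8706,-7.9830,-0.8697,-3.3187,-1.6082,-0.0876,0.6379,0.9054,8.5211,9.4972,-2.0291,0.5942
9,-1.3019,0.3102,-0.9686,-0.9005,-7.8314,-0.7146,-3.1074,-1.3957,-0.0759,0.6407,0.8840,9.4220,10.2173,-2.4686,0.8539
10,-1.4567,0.2973,-1.0288,-0.9266,-7.6508,-0.5788,-2.9142,-1.2306,-0.0651,0.6440,0.8627,10.0666,10.9189,-2.7984,1.2217
11,-1.6076,0.2869,-1.0853,-0.9498,-7.4414,-0.4558,-2.7371,-1.1008,-0.0551,0.6477,0.8415,10.5217,11.5361,-3.0001,1.6632
12,-1.7540,0.2790,-1.1384,-0.9706,-7.2036,-0.3408,-2.5725,-0.9966,-0.0462,0.6516,0.8204,10.8103,12.0273,-3.0666,2.1470
13,-1.8955,0.2732,-1.1884,-0.9895,-6.9392,-0.2305,-2.4172,-0.9102,-0.0385,0.6555,0.7996,10.9364,12.3683,-2.9990,2.6440
14,-2.0314,0.2697,-1.2352,-1.0069,-6.6521,-0.1233,-2.2686,-0.8357,-0.0319,0.6594,0.7791,10.8996,12.5486,-2.8051,3.1283
15,-2.1615,0.2682,-1.2792,-1.0228,-6.3475,-0.0187,-2.1251,-0.7688,-0.0266,0.6630,0.7590,10.7029,12.5693,-2.4984,3.5776
16,-2.2853,0.2688,-1.3204,-1.0373,-6.0323,0.0803,-1.9893,-0.7026,-0.0224,0.6663,0.7395,10.3601,12.4412,-2.0936,3.9721
17,-2.4028,0.2713,-1.3588,-1.0506,-5.7118,0.1762,-1.8557,-0.6400,-0.0193,0.6692,0.7208,9.8783,12.1845,-1.6151,4.3045
18,-2.5139,0.2757,-1.3947,-1.0627,-5.3925,0.2683,-1.7243,-0.5801,-0.0172,0.6715,0.7029,9.2820,11.8182,-1.0830,4.5683
19,-2.6187,0.2819,-1.4279,-1.0736,-5.0804,0.3552,-1.5959,-0.5215,-0.0159,0.6732,0.6860,8.5993,11.3641,-0.5164,4.7616
20,-2.7173,0.2898,-1.4586,-1.0833,-4.7804,0.4356,-1.4712,-0.4638,-0.0153,0.6743,0.6701,7.8572,10.8444,0.0673,4.8869
21,-2.8102,0.2992,-1.4868,-1.0919,-4.4964,0.5090,-1.3504,-0.4069,-0.0151,0.6748,0.6553,7.0812,10.2800,0.6534,4.9498
22,-2.8975,0.3100,-1.5126,-1.0994,-4.2310,0.5750,-1.2338,-0.3511,-0.0153,0.6748,0.6416,6.2937,9.6888,1.2302,4.9578
23,-2.9797,0.3221,-1.5362,-1.1058,-3.9862,0.6334,-1.1214,-0.2965,-0.0158,0.6743,0.6289,5.5131,9.0857,1.7887,4.9190
24,-3.0572,0.3352,-1.5575,-1.1111,-3.7632,0.6846,-1.0133,-0.2435,-0.0163,0.6733,0.6171,4.7537,8.4825,2.3229,4.8418
25,-3.1305,0.3494,-1.5767,-1.1154,-3.5623,0.7291,-0.9091,-0.1922,-0.0169,0.6720,0.6064,4.0257,7.8879,2.8288,4.7339
26,-3.2000,0.3643,-1.5939,-1.1187,-3.3839,0.7675,-0.8086,-0.1428,-0.0174,0.6705,0.5964,3.3352,7.3085,3.3042,4.6022
27,-3.2662,0.3800,-1.6091,-1.1211,-3.2278,0.8007,-0.7112,-0.0952,-0.0178,0.6686,0.5873,2.6848,6.7487,3.7485,4.4528
28,-3.3294,0.3963,-1.6223,-1.1225,-3.0938,0.8296,-0.6165,-0.0496,-0.0181,0.6667,0.5789,2.0744,6.2119,4.1620,4.2906
29,-3.3902,0.4131,-1.6337,-1.1230,-2.9806,0.8573,-0.5218,-0.0097,-0.0183,0.6646,0.5712,1.5011,5.7044,4.5444,4.1258
30,-3.4489,0.4305,-1.6431,-1.1229,-2.8848,0.8910,-0.4208,0.0105,-0.0183,0.6625,0.5640,0.9652,5.2405,4.8931,3.9824
31,-3.5059,0.4487,-1.6505,-1.1225,-2.8107,0.9258,-0.3193,0.0268,-0.0182,0.6605,0.5572,0.4663,4.7992,5.2143,3.8387
32,-3.5616,0.4675,-1.6559,-1.1218,-2.7610,0.9592,-0.2193,0.0488,-0.0180,0.6584,0.5510,-0.0074,4.3747,5.5120,3.6821
33,-3.6166,0.4870,-1.6593,-1.1205,-2.7365,0.9920,-0.1192,0.0771,-0.0177,0.6565,0.5451,-0.4669,3.9725,5.7878,3.5131
34,-3.6713,0.5072,-1.6606,-1.1186,-2.7382,1.0270,-0.0156,0.1097,-0.0172,0.6547,0.5396,-0.9140,3.5966,6.0434,3.3358
35,-3.7264,0.5281,-1.6598,-1.1160,-2.7684,1.0635,0.0896,0.1498,-0.0167,0.6529,0.5344,-70.0100,82.7236,0.9196,15.1591
36,-3.8465,0.5842,-1.6323,-1.1004,-9.4963,4.3529,2.7603,1.8379,-0.0143,0.6475,0.5315,-40.5192,57.4457,2.9174,9.2971
37,-4.0851,0.6888,-1.5468,-1.0453,-14.5738,5.9010,5.8797,4.1345,-0.0044,0.6422,0.5327,108.8211,-57.9059,3.0418,3.1055
38,-4.2731,0.7707,-1.4611,-0.9820,-3.8117,2.6961,2.5587,1.3400,0.0128,0.6423,0.5356,82.1019,-59.2799,6.8582,2.3381
39,-4.2651,0.7964,-1.4500,-0.9762,4.6204,-0.1231,-1.5356,-0.7954,0.0263,0.6346,0.5380,51.1330,-40.6833,9.9029,3.5635
40,-4.1247,0.7713,-1.5092,-0.9940,9.3103,-2.5171,-4.4074,-0.7368,0.0346,0.6180,0.5415,40.3303,-30.0827,10.0889,3.9563
41,-3.9093,0.6960,-1.6174,-0.9939,12.0071,-5.2071,-6.3660,1.1423,0.0400,0.5981,0.5478,,,,


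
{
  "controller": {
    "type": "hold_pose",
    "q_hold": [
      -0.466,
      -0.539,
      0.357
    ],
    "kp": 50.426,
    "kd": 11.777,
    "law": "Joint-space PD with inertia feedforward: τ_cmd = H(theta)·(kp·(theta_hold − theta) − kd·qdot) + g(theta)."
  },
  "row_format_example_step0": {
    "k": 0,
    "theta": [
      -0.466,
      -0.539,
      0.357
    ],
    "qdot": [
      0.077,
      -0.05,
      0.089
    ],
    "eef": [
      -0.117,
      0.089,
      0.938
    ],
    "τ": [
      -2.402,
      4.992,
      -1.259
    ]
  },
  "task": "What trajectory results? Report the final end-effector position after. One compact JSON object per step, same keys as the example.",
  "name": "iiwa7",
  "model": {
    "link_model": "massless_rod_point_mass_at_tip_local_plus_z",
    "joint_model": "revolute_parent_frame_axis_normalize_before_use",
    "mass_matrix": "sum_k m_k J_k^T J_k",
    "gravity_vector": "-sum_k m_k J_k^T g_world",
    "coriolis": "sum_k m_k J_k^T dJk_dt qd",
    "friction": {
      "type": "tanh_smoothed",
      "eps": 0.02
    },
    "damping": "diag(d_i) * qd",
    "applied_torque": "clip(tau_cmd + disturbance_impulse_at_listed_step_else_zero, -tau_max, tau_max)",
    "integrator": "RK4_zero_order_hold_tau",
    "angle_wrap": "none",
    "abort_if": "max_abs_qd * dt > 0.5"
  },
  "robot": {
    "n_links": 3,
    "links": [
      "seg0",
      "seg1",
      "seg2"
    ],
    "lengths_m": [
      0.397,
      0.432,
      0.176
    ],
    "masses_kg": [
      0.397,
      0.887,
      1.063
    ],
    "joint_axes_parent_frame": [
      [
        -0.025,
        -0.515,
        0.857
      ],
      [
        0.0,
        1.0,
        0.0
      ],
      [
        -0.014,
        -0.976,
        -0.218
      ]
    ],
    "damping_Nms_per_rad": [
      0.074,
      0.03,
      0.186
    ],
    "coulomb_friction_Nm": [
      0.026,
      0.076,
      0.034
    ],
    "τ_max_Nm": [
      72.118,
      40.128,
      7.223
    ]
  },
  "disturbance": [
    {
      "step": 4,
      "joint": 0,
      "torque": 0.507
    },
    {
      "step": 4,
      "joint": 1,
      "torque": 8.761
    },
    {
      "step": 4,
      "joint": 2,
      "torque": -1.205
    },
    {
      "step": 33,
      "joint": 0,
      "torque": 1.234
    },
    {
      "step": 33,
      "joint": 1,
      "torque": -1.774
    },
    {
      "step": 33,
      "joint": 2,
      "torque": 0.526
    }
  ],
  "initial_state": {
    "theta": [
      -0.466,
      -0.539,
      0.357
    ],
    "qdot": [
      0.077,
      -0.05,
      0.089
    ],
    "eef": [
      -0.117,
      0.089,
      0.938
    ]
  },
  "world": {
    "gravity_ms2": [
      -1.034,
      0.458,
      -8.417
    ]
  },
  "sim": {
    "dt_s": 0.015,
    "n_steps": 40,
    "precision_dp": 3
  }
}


{"k":1,"theta":[-0.465,-0.54,0.358],"qdot":[0.063,-0.048,0.032],"eef":[-0.118,0.089,0.937],"\u03c4":[-2.306,4.89,-1.235]}
{"k":2,"theta":[-0.464,-0.54,0.358],"qdot":[0.053,-0.038,0.014],"eef":[-0.119,0.089,0.937],"\u03c4":[-2.218,4.795,-1.215]}
{"k":3,"theta":[-0.463,-0.541,0.358],"qdot":[0.045,-0.026,0.011],"eef":[-0.12,0.089,0.937],"\u03c4":[-2.138,4.709,-1.199]}
{"k":4,"theta":[-0.463,-0.541,0.358],"qdot":[0.037,-0.016,0.009],"eef":[-0.12,0.089,0.937],"\u03c4":[-1.557,13.393,-2.389]}
{"k":5,"theta":[-0.456,-0.532,0.371],"qdot":[0.916,1.261,1.552],"eef":[-0.121,0.088,0.937],"\u03c4":[-2.081,2.962,-0.927]}
{"k":6,"theta":[-0.443,-0.515,0.388],"qdot":[0.708,0.913,0.833],"eef":[-0.122,0.085,0.938],"\u03c4":[-1.992,3.076,-0.91]}
{"k":7,"theta":[-0.434,-0.504,0.397],"qdot":[0.535,0.654,0.394],"eef":[-0.122,0.082,0.939],"\u03c4":[-1.915,3.178,-0.911]}
{"k":8,"theta":[-0.427,-0.496,0.401],"qdot":[0.391,0.456,0.126],"eef":[-0.122,0.08,0.941],"\u03c4":[-1.848,3.272,-0.921]}
{"k":9,"theta":[-0.422,-0.49,0.402],"qdot":[0.274,0.307,-0.018],"eef":[-0.122,0.079,0.941],"\u03c4":[-1.793,3.358,-0.937]}
{"k":10,"theta":[-0.419,-0.486,0.401],"qdot":[0.183,0.208,-0.037],"eef":[-0.122,0.078,0.942],"\u03c4":[-1.745,3.438,-0.964]}
{"k":11,"theta":[-0.417,-0.483,0.401],"qdot":[0.107,0.126,-0.042],"eef":[-0.121,0.077,0.943],"\u03c4":[-1.706,3.512,-0.989]}
{"k":12,"theta":[-0.416,-0.482,0.4],"qdot":[0.043,0.058,-0.044],"eef":[-0.121,0.077,0.943],"\u03c4":[-1.673,3.581,-1.012]}
{"k":13,"theta":[-0.415,-0.482,0.399],"qdot":[-0.007,0.006,-0.035],"eef":[-0.121,0.076,0.943],"\u03c4":[-1.647,3.642,-1.032]}
{"k":14,"theta":[-0.416,-0.482,0.399],"qdot":[-0.033,-0.018,-0.003],"eef":[-0.121,0.077,0.943],"\u03c4":[-1.632,3.684,-1.049]}
{"k":15,"theta":[-0.416,-0.482,0.399],"qdot":[-0.052,-0.038,0.0],"eef":[-0.121,0.077,0.943],"\u03c4":[-1.621,3.715,-1.059]}
{"k":16,"theta":[-0.417,-0.483,0.399],"qdot":[-0.067,-0.055,0.001],"eef":[-0.121,0.077,0.943],"\u03c4":[-1.612,3.742,-1.068]}
{"k":17,"theta":[-0.418,-0.484,0.399],"qdot":[-0.078,-0.068,0.0],"eef":[-0.12,0.077,0.943],"\u03c4":[-1.604,3.767,-1.075]}
{"k":18,"theta":[-0.419,-0.485,0.399],"qdot":[-0.086,-0.077,0.0],"eef":[-0.12,0.077,0.943],"\u03c4":[-1.599,3.79,-1.082]}
{"k":19,"theta":[-0.421,-0.486,0.399],"qdot":[-0.092,-0.085,-0.0],"eef":[-0.12,0.078,0.942],"\u03c4":[-1.594,3.811,-1.087]}
{"k":20,"theta":[-0.422,-0.487,0.399],"qdot":[-0.096,-0.09,-0.0],"eef":[-0.12,0.078,0.942],"\u03c4":[-1.59,3.831,-1.093]}
{"k":21,"theta":[-0.424,-0.489,0.399],"qdot":[-0.098,-0.093,-0.0],"eef":[-0.12,0.078,0.942],"\u03c4":[-1.588,3.849,-1.097]}
{"k":22,"theta":[-0.425,-0.49,0.399],"qdot":[-0.099,-0.094,-0.0],"eef":[-0.12,0.079,0.942],"\u03c4":[-1.586,3.865,-1.101]}
{"k":23,"theta":[-0.427,-0.491,0.399],"qdot":[-0.098,-0.095,-0.001],"eef":[-0.12,0.079,0.942],"\u03c4":[-1.584,3.88,-1.105]}
{"k":24,"theta":[-0.428,-0.493,0.399],"qdot":[-0.097,-0.094,-0.001],"eef":[-0.12,0.08,0.941],"\u03c4":[-1.583,3.894,-1.108]}
{"k":25,"theta":[-0.429,-0.494,0.399],"qdot":[-0.094,-0.092,-0.001],"eef":[-0.12,0.08,0.941],"\u03c4":[-1.582,3.906,-1.111]}
{"k":26,"theta":[-0.431,-0.496,0.4],"qdot":[-0.091,-0.09,-0.001],"eef":[-0.12,0.08,0.941],"\u03c4":[-1.582,3.918,-1.114]}
{"k":27,"theta":[-0.432,-0.497,0.4],"qdot":[-0.088,-0.087,-0.001],"eef":[-0.12,0.081,0.941],"\u03c4":[-1.581,3.927,-1.116]}
{"k":28,"theta":[-0.433,-0.498,0.4],"qdot":[-0.085,-0.084,-0.001],"eef":[-0.12,0.081,0.94],"\u03c4":[-1.581,3.936,-1.118]}
{"k":29,"theta":[-0.435,-0.499,0.4],"qdot":[-0.081,-0.08,-0.001],"eef":[-0.12,0.081,0.94],"\u03c4":[-1.581,3.944,-1.119]}
{"k":30,"theta":[-0.436,-0.501,0.4],"qdot":[-0.077,-0.077,-0.001],"eef":[-0.119,0.082,0.94],"\u03c4":[-1.582,3.951,-1.12]}
{"k":31,"theta":[-0.437,-0.502,0.4],"qdot":[-0.072,-0.073,-0.001],"eef":[-0.119,0.082,0.94],"\u03c4":[-1.582,3.957,-1.121]}
{"k":32,"theta":[-0.438,-0.503,0.4],"qdot":[-0.068,-0.069,-0.001],"eef":[-0.119,0.082,0.94],"\u03c4":[-1.582,3.963,-1.122]}
{"k":33,"theta":[-0.439,-0.504,0.4],"qdot":[-0.064,-0.065,-0.001],"eef":[-0.119,0.083,0.94],"\u03c4":[-0.349,2.194,-0.597]}
{"k":34,"theta":[-0.44,-0.505,0.401],"qdot":[-0.067,-0.081,0.18],"eef":[-0.12,0.083,0.939],"\u03c4":[-1.809,4.298,-1.214]}
{"k":35,"theta":[-0.441,-0.506,0.403],"qdot":[-0.07,-0.095,0.067],"eef":[-0.12,0.083,0.939],"\u03c4":[-1.785,4.268,-1.196]}
{"k":36,"theta":[-0.442,-0.508,0.404],"qdot":[-0.068,-0.096,0.01],"eef":[-0.12,0.084,0.938],"\u03c4":[-1.763,4.24,-1.184]}
{"k":37,"theta":[-0.443,-0.509,0.404],"qdot":[-0.061,-0.083,0.005],"eef":[-0.12,0.084,0.938],"\u03c4":[-1.743,4.214,-1.178]}
{"k":38,"theta":[-0.444,-0.51,0.404],"qdot":[-0.054,-0.071,0.004],"eef":[-0.12,0.084,0.938],"\u03c4":[-1.724,4.19,-1.172]}
{"k":39,"theta":[-0.445,-0.511,0.404],"qdot":[-0.048,-0.061,0.004],"eef":[-0.121,0.085,0.938],"\u03c4":[-1.707,4.168,-1.167]}
{"k":40,"theta":[-0.445,-0.512,0.404],"qdot":[-0.043,-0.051,0.003],"eef":[-0.121,0.085,0.938]}
{"summary": "final eef position (m): -0.121 0.085 0.938"}


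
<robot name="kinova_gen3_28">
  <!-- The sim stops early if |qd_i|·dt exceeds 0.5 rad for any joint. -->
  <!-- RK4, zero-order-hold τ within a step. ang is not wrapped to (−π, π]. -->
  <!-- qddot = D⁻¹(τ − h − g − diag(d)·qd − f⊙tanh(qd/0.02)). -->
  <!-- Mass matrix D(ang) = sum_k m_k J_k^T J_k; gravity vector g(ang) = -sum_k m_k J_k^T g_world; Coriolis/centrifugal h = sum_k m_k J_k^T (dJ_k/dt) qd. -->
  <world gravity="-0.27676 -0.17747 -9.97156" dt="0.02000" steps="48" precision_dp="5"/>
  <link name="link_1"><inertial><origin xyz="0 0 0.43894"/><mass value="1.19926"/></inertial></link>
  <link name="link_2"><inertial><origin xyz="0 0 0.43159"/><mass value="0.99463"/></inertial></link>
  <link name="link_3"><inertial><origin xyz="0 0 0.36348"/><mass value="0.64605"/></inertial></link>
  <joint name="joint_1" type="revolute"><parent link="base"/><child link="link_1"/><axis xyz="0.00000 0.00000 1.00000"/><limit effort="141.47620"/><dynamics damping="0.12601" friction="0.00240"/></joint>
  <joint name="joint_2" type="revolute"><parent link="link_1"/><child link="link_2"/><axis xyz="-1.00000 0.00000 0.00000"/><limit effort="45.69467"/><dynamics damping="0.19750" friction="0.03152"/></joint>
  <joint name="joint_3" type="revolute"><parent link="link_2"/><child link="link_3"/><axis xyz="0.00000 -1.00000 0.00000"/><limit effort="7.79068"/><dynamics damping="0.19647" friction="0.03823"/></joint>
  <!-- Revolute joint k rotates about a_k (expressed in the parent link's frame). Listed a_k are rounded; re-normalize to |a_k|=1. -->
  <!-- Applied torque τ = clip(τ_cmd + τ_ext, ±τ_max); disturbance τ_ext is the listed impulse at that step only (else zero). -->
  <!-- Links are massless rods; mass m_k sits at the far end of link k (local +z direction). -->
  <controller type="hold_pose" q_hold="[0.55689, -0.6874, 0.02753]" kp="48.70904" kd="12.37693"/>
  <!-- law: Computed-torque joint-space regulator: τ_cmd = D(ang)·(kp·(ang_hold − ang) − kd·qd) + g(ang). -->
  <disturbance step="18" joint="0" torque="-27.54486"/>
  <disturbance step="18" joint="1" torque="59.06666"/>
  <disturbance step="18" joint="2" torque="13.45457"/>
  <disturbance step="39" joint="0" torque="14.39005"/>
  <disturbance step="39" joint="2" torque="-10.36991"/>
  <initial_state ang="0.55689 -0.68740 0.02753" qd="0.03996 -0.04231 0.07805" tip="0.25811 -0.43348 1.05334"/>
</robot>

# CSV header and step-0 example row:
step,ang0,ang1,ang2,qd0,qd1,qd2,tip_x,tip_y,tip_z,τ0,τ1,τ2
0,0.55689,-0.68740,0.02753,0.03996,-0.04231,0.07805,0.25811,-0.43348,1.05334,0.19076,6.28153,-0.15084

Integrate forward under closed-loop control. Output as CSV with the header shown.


step,ang0,ang1,ang2,qd0,qd1,qd2,tip_x,tip_y,tip_z,τ0,τ1,τ2
1,0.55739,-0.68813,0.02851,0.01193,-0.03080,0.02303,0.25826,-0.43392,1.05297,0.19333,6.22197,-0.13671
2,0.55750,-0.68865,0.02871,0.00180,-0.02149,0.00306,0.25841,-0.43420,1.05270,0.19445,6.17196,-0.13104
3,0.55751,-0.68901,0.02873,0.00018,-0.01413,-0.00001,0.25853,-0.43438,1.05252,0.19507,6.13068,-0.13017
4,0.55751,-0.68923,0.02872,-0.00014,-0.00848,-0.00052,0.25861,-0.43450,1.05241,0.19553,6.09730,-0.13004
5,0.55751,-0.68936,0.02871,-0.00024,-0.00424,-0.00061,0.25865,-0.43456,1.05234,0.19589,6.07075,-0.13004
6,0.55750,-0.68941,0.02870,-0.00028,-0.00113,-0.00062,0.25867,-0.43459,1.05232,0.19617,6.04980,-0.13006
7,0.55750,-0.68941,0.02868,-0.00032,0.00112,-0.00062,0.25867,-0.43459,1.05232,0.19639,6.03332,-0.13007
8,0.55749,-0.68938,0.02867,-0.00034,0.00270,-0.00061,0.25866,-0.43457,1.05233,0.19656,6.02033,-0.13008
9,0.55748,-0.68931,0.02866,-0.00036,0.00377,-0.00060,0.25864,-0.43454,1.05237,0.19668,6.01008,-0.13008
10,0.55748,-0.68923,0.02865,-0.00037,0.00447,-0.00060,0.25861,-0.43449,1.05241,0.19678,6.00198,-0.13008
11,0.55747,-0.68914,0.02864,-0.00038,0.00488,-0.00059,0.25858,-0.43444,1.05246,0.19684,5.99555,-0.13008
12,0.55746,-0.68904,0.02862,-0.00038,0.00509,-0.00058,0.25855,-0.43439,1.05251,0.19689,5.99045,-0.13007
13,0.55745,-0.68893,0.02861,-0.00038,0.00514,-0.00058,0.25852,-0.43434,1.05256,0.19692,5.98639,-0.13005
14,0.55745,-0.68883,0.02860,-0.00038,0.00508,-0.00057,0.25848,-0.43428,1.05261,0.19694,5.98315,-0.13003
15,0.55744,-0.68873,0.02859,-0.00037,0.00494,-0.00057,0.25845,-0.43423,1.05266,0.19694,5.98057,-0.13001
16,0.55743,-0.68863,0.02858,-0.00037,0.00474,-0.00056,0.25842,-0.43418,1.05271,0.19694,5.97850,-0.12999
17,0.55742,-0.68854,0.02857,-0.00036,0.00451,-0.00055,0.25839,-0.43413,1.05276,0.19693,5.97683,-0.12997
18,0.55742,-0.68845,0.02856,-0.00035,0.00426,-0.00055,0.25836,-0.43409,1.05280,-27.34794,45.69467,7.79068
19,0.51447,-0.67527,-0.01113,-4.31801,1.31754,-3.88957,0.24808,-0.43066,1.05951,7.20518,-4.05041,-2.26529
20,0.44127,-0.65263,-0.07159,-2.99051,0.94335,-2.19863,0.22948,-0.42496,1.06987,5.75803,-1.73424,-2.03739
21,0.39161,-0.63673,-0.10466,-1.97375,0.64703,-1.14061,0.21507,-0.42135,1.07661,4.56674,-0.06297,-1.71994
22,0.35977,-0.62608,-0.12076,-1.21320,0.41871,-0.49163,0.20446,-0.41920,1.08106,3.60626,1.17174,-1.39414
23,0.34114,-0.61946,-0.12655,-0.65409,0.24487,-0.10107,0.19711,-0.41807,1.08391,2.84062,2.11603,-1.09582
24,0.33203,-0.61588,-0.12640,-0.26528,0.11365,0.09856,0.19249,-0.41769,1.08556,2.23370,2.86436,-0.82770
25,0.32941,-0.61460,-0.12353,0.00044,0.01491,0.18559,0.19017,-0.41782,1.08625,1.75315,3.47519,-0.59544
26,0.33130,-0.61503,-0.11940,0.18666,-0.05763,0.22520,0.18967,-0.41830,1.08620,1.37387,3.97075,-0.40623
27,0.33632,-0.61672,-0.11475,0.31505,-0.11093,0.23893,0.19058,-0.41904,1.08559,1.07390,4.38300,-0.25438
28,0.34348,-0.61932,-0.10998,0.40074,-0.14943,0.23854,0.19256,-0.41993,1.08455,0.83667,4.72957,-0.13402
29,0.35204,-0.62258,-0.10529,0.45486,-0.17608,0.23086,0.19532,-0.42092,1.08320,0.64917,5.02019,-0.03972
30,0.36145,-0.62627,-0.10079,0.48582,-0.19323,0.21990,0.19862,-0.42196,1.08163,0.50115,5.26245,0.03328
31,0.37130,-0.63023,-0.09652,0.49986,-0.20278,0.20795,0.20229,-0.42299,1.07991,0.38452,5.46266,0.08903
32,0.38131,-0.63432,-0.09249,0.50164,-0.20630,0.19622,0.20616,-0.42399,1.07810,0.29295,5.62638,0.13089
33,0.39126,-0.63843,-0.08869,0.49464,-0.20511,0.18530,0.21013,-0.42494,1.07626,0.22144,5.75856,0.16159
34,0.40102,-0.64248,-0.08510,0.48144,-0.20031,0.17542,0.21410,-0.42581,1.07443,0.16607,5.86368,0.18337
35,0.41046,-0.64641,-0.08169,0.46396,-0.19282,0.16659,0.21800,-0.42661,1.07264,0.12373,5.94578,0.19801
36,0.41953,-0.65017,-0.07845,0.44365,-0.18338,0.15875,0.22178,-0.42732,1.07091,0.09193,6.00847,0.20697
37,0.42818,-0.65373,-0.07535,0.42158,-0.17264,0.15176,0.22540,-0.42794,1.06927,0.06869,6.05494,0.21141
38,0.43637,-0.65706,-0.07239,0.39854,-0.16111,0.14551,0.22883,-0.42848,1.06771,0.05240,6.08803,0.21226
39,0.44410,-0.66017,-0.06955,0.37514,-0.14918,0.13985,0.23206,-0.42894,1.06626,14.43180,6.11019,-7.79068
40,0.46194,-0.66326,-0.07115,1.40816,-0.16422,-0.29205,0.24105,-0.42619,1.06472,-3.64986,6.18579,2.24284
41,0.48730,-0.66655,-0.07530,1.12855,-0.16300,-0.12450,0.25404,-0.42099,1.06302,-2.95396,6.30640,1.83971
42,0.50752,-0.66970,-0.07656,0.89211,-0.15130,-0.00678,0.26384,-0.41724,1.06145,-2.36925,6.34974,1.50269
43,0.52324,-0.67256,-0.07617,0.67781,-0.13449,0.04099,0.27114,-0.41466,1.06004,-1.87994,6.34809,1.23402
44,0.53502,-0.67507,-0.07508,0.50136,-0.11636,0.06900,0.27647,-0.41300,1.05882,-1.47204,6.32209,1.01257
45,0.54364,-0.67723,-0.07348,0.36174,-0.09886,0.09223,0.28022,-0.41206,1.05778,-1.13288,6.28499,0.82703
46,0.54976,-0.67904,-0.07146,0.25187,-0.08288,0.11088,0.28272,-0.41171,1.05692,-0.85170,6.24450,0.67183
47,0.55393,-0.68056,-0.06911,0.16596,-0.06880,0.12513,0.28423,-0.41180,1.05621,-0.61944,6.20485,0.54230
48,0.55658,-0.68181,-0.06651,0.09935,-0.05665,0.13537,0.28494,-0.41224,1.05563,,,
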